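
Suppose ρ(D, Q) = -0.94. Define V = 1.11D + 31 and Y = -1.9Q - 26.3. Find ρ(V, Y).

Linear rescalings preserve |correlation|; the slopes 1.11 and -1.9 have opposite signs, so the correlation flips sign: ρ(V, Y) = −ρ(D, Q) = 0.94.

ρ(V, Y) = 0.94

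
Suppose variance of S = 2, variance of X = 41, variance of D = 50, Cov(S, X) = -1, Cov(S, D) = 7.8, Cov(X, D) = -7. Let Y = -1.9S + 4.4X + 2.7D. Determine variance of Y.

variance of Y = a²·variance of S + b²·variance of X + c²·variance of D + 2ab·Cov(S, X) + 2ac·Cov(S, D) + 2bc·Cov(X, D), with a = -1.9, b = 4.4, c = 2.7.
= 7.22 + 793.76 + 364.5 + 16.72 + (-80.028) + (-166.32)
= 935.852.

variance of Y = 935.852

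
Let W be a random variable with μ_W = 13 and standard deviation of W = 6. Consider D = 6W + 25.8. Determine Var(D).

Var(D) = 1296

D = 6W + 25.8 is linear with a = 6, b = 25.8.
Var(W) = 6² = 36.
Var(D) = a²·Var(W) = 6²·36 = 1296 (the additive constant 25.8 does not affect variance).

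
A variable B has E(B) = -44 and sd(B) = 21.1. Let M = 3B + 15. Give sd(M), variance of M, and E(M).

M = 3B + 15 is linear with a = 3, b = 15.
sd(M) = |a|·sd(B) = |3|·21.1 = 63.3.
variance of B = 21.1² = 445.21.
variance of M = a²·variance of B = 3²·445.21 = 4006.89 (the additive constant 15 does not affect variance).
E(M) = a·E(B) + b = 3·(-44) + 15 = -117.

sd(M) = 63.3, variance of M = 4006.89, E(M) = -117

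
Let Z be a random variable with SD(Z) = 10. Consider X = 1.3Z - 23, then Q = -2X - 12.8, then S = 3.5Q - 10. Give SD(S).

SD(X) = |1.3|·10 = 13.
SD(Q) = |-2|·13 = 26.
SD(S) = |3.5|·26 = 91.

SD(S) = 91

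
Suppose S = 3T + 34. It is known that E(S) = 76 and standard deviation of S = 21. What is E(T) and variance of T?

From S = 3T + 34: E(S) = a·E(T) + b, so E(T) = (E(S) − b)/a = (76 − 34)/3 = 14.
variance of S = 21² = 441.
variance of S = a²·variance of T, so variance of T = 441/3² = 49.

E(T) = 14, variance of T = 49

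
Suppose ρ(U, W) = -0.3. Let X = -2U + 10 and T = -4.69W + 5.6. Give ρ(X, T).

Linear rescalings preserve correlation up to sign; here the slopes -2 and -4.69 have the same sign, so ρ(X, T) = ρ(U, W) = -0.3.

ρ(X, T) = -0.3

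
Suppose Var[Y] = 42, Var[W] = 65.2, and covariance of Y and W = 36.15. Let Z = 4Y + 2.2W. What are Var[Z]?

Var[Z] = a²·Var[Y] + b²·Var[W] + 2ab·covariance of Y and W with a = 4, b = 2.2.
= 4²·42 + 2.2²·65.2 + 2·4·2.2·36.15
= 672 + 315.568 + 636.24 = 1623.808.

Var[Z] = 1623.808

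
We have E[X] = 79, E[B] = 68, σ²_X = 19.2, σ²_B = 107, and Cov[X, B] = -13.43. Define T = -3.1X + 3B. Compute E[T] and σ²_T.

E[T] = (-3.1)·E[X] + 3·E[B] = (-3.1)·79 + 3·68 = -40.9.
σ²_T = a²·σ²_X + b²·σ²_B + 2ab·Cov[X, B] with a = -3.1, b = 3.
= (-3.1)²·19.2 + 3²·107 + 2·(-3.1)·3·(-13.43)
= 184.512 + 963 + 249.798 = 1397.31.

E[T] = -40.9, σ²_T = 1397.31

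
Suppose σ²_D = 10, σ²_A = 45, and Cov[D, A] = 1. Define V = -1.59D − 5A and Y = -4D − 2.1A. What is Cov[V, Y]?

Cov[V, Y] = 559.439

By bilinearity, Cov[V, Y] = ac·σ²_D + bd·σ²_A + (ad+bc)·Cov[D, A], with a=-1.59, b=-5, c=-4, d=-2.1.
ac·σ²_D = (-1.59)·(-4)·10 = 63.6
bd·σ²_A = (-5)·(-2.1)·45 = 472.5
(ad+bc)·Cov[D, A] = (23.339)·1 = 23.339
Cov[V, Y] = 63.6 + 472.5 + 23.339 = 559.439.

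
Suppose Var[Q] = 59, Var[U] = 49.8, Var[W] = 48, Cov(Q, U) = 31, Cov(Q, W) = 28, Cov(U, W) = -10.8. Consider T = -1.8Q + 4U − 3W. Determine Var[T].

Var[T] = a²·Var[Q] + b²·Var[U] + c²·Var[W] + 2ab·Cov(Q, U) + 2ac·Cov(Q, W) + 2bc·Cov(U, W), with a = -1.8, b = 4, c = -3.
= 191.16 + 796.8 + 432 + (-446.4) + 302.4 + 259.2
= 1535.16.

Var[T] = 1535.16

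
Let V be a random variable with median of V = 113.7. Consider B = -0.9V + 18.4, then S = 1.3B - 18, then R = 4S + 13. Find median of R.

median of B = (-0.9)·113.7 + 18.4 = -83.93.
median of S = 1.3·(-83.93) + (-18) = -127.109.
median of R = 4·(-127.109) + 13 = -495.436.

median of R = -495.436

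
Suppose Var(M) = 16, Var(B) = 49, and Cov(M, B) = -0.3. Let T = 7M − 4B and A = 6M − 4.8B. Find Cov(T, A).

Cov(T, A) = 1630.08

By bilinearity, Cov(T, A) = ac·Var(M) + bd·Var(B) + (ad+bc)·Cov(M, B), with a=7, b=-4, c=6, d=-4.8.
ac·Var(M) = 7·6·16 = 672
bd·Var(B) = (-4)·(-4.8)·49 = 940.8
(ad+bc)·Cov(M, B) = (-57.6)·(-0.3) = 17.28
Cov(T, A) = 672 + 940.8 + 17.28 = 1630.08.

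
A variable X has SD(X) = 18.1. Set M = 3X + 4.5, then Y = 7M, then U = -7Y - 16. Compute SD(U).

SD(U) = 2660.7

SD(M) = |3|·18.1 = 54.3.
SD(Y) = |7|·54.3 = 380.1.
SD(U) = |-7|·380.1 = 2660.7.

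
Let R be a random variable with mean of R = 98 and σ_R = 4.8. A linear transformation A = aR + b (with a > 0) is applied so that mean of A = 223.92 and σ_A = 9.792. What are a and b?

a = 2.04, b = 24

σ_A = a·σ_R (a > 0), so a = 9.792/4.8 = 2.04.
mean of A = a·mean of R + b, so b = 223.92 − 2.04·98 = 24.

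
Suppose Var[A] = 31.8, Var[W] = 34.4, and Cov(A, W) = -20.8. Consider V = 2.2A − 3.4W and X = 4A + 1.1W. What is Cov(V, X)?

Cov(V, X) = 383.728

By bilinearity, Cov(V, X) = ac·Var[A] + bd·Var[W] + (ad+bc)·Cov(A, W), with a=2.2, b=-3.4, c=4, d=1.1.
ac·Var[A] = 2.2·4·31.8 = 279.84
bd·Var[W] = (-3.4)·1.1·34.4 = -128.656
(ad+bc)·Cov(A, W) = (-11.18)·(-20.8) = 232.544
Cov(V, X) = 279.84 + (-128.656) + 232.544 = 383.728.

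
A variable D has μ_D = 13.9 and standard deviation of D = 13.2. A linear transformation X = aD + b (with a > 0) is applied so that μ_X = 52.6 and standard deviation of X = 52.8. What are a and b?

a = 4, b = -3

standard deviation of X = a·standard deviation of D (a > 0), so a = 52.8/13.2 = 4.
μ_X = a·μ_D + b, so b = 52.6 − 4·13.9 = -3.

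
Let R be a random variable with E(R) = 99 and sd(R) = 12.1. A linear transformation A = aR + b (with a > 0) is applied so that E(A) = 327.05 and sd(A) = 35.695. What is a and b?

sd(A) = a·sd(R) (a > 0), so a = 35.695/12.1 = 2.95.
E(A) = a·E(R) + b, so b = 327.05 − 2.95·99 = 35.

a = 2.95, b = 35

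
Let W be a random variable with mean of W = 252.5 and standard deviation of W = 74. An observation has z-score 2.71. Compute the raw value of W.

W = 453.04

W = mean of W + z·standard deviation of W = 252.5 + 2.71·74 = 453.04.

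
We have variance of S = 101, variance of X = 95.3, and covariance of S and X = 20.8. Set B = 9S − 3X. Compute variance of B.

variance of B = a²·variance of S + b²·variance of X + 2ab·covariance of S and X with a = 9, b = -3.
= 9²·101 + (-3)²·95.3 + 2·9·(-3)·20.8
= 8181 + 857.7 + (-1123.2) = 7915.5.

variance of B = 7915.5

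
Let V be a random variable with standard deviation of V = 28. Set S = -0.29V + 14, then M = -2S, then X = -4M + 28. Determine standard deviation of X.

standard deviation of S = |-0.29|·28 = 8.12.
standard deviation of M = |-2|·8.12 = 16.24.
standard deviation of X = |-4|·16.24 = 64.96.

standard deviation of X = 64.96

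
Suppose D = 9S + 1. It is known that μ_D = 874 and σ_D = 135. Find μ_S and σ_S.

μ_S = 97, σ_S = 15

From D = 9S + 1: μ_D = a·μ_S + b, so μ_S = (μ_D − b)/a = (874 − 1)/9 = 97.
σ_D = |a|·σ_S, so σ_S = 135/|9| = 15.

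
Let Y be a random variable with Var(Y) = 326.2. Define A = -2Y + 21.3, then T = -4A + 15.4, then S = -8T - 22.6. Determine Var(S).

Var(S) = 1336115.2

Var(A) = (-2)²·326.2 = 1304.8.
Var(T) = (-4)²·1304.8 = 20876.8.
Var(S) = (-8)²·20876.8 = 1336115.2.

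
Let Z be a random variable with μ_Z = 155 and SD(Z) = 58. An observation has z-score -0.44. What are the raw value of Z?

Z = μ_Z + z·SD(Z) = 155 + (-0.44)·58 = 129.48.

Z = 129.48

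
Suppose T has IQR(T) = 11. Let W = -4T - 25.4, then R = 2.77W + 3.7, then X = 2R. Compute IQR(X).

IQR(X) = 243.76

IQR(W) = |-4|·11 = 44.
IQR(R) = |2.77|·44 = 121.88.
IQR(X) = |2|·121.88 = 243.76.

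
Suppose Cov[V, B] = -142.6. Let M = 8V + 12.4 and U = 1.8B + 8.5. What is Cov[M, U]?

Cov[M, U] = -2053.44

Cov[M, U] = a·c·Cov[V, B] = 8·1.8·(-142.6) = -2053.44. Additive constants drop out.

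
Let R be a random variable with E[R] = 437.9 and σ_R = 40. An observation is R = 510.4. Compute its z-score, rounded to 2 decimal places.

z = 1.81

z = (R − E[R]) / σ_R = (510.4 − 437.9) / 40 ≈ 1.81.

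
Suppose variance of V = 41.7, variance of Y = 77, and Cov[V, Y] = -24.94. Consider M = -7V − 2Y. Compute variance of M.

variance of M = 1652.98

variance of M = a²·variance of V + b²·variance of Y + 2ab·Cov[V, Y] with a = -7, b = -2.
= (-7)²·41.7 + (-2)²·77 + 2·(-7)·(-2)·(-24.94)
= 2043.3 + 308 + (-698.32) = 1652.98.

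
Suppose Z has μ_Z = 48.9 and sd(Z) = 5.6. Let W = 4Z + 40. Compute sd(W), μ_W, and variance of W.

sd(W) = 22.4, μ_W = 235.6, variance of W = 501.76

W = 4Z + 40 is linear with a = 4, b = 40.
sd(W) = |a|·sd(Z) = |4|·5.6 = 22.4.
μ_W = a·μ_Z + b = 4·48.9 + 40 = 235.6.
variance of Z = 5.6² = 31.36.
variance of W = a²·variance of Z = 4²·31.36 = 501.76 (the additive constant 40 does not affect variance).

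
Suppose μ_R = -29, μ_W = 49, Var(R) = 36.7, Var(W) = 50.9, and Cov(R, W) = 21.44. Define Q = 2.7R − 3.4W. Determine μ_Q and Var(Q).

μ_Q = 2.7·μ_R + (-3.4)·μ_W = 2.7·(-29) + (-3.4)·49 = -244.9.
Var(Q) = a²·Var(R) + b²·Var(W) + 2ab·Cov(R, W) with a = 2.7, b = -3.4.
= 2.7²·36.7 + (-3.4)²·50.9 + 2·2.7·(-3.4)·21.44
= 267.543 + 588.404 + (-393.6384) = 462.3086.

μ_Q = -244.9, Var(Q) = 462.3086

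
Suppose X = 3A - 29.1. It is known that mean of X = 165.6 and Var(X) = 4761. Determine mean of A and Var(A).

mean of A = 64.9, Var(A) = 529

From X = 3A - 29.1: mean of X = a·mean of A + b, so mean of A = (mean of X − b)/a = (165.6 − (-29.1))/3 = 64.9.
Var(X) = a²·Var(A), so Var(A) = 4761/3² = 529.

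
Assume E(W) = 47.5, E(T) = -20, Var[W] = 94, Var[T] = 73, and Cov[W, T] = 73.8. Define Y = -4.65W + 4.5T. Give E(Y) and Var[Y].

E(Y) = (-4.65)·E(W) + 4.5·E(T) = (-4.65)·47.5 + 4.5·(-20) = -310.875.
Var[Y] = a²·Var[W] + b²·Var[T] + 2ab·Cov[W, T] with a = -4.65, b = 4.5.
= (-4.65)²·94 + 4.5²·73 + 2·(-4.65)·4.5·73.8
= 2032.515 + 1478.25 + (-3088.53) = 422.235.

E(Y) = -310.875, Var[Y] = 422.235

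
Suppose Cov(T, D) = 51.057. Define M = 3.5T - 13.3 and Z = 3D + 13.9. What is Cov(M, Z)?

Cov(M, Z) = a·c·Cov(T, D) = 3.5·3·51.057 = 536.0985. Additive constants drop out.

Cov(M, Z) = 536.0985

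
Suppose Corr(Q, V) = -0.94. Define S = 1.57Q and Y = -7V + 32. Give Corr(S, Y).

Linear rescalings preserve |correlation|; the slopes 1.57 and -7 have opposite signs, so the correlation flips sign: Corr(S, Y) = −Corr(Q, V) = 0.94.

Corr(S, Y) = 0.94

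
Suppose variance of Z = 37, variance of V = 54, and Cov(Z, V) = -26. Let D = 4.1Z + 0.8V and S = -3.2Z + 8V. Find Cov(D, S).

By bilinearity, Cov(D, S) = ac·variance of Z + bd·variance of V + (ad+bc)·Cov(Z, V), with a=4.1, b=0.8, c=-3.2, d=8.
ac·variance of Z = 4.1·(-3.2)·37 = -485.44
bd·variance of V = 0.8·8·54 = 345.6
(ad+bc)·Cov(Z, V) = (30.24)·(-26) = -786.24
Cov(D, S) = -485.44 + 345.6 + (-786.24) = -926.08.

Cov(D, S) = -926.08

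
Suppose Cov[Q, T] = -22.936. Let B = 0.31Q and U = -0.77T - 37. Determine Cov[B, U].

Cov[B, U] = a·c·Cov[Q, T] = 0.31·(-0.77)·(-22.936) = 5.4748232. Additive constants drop out.

Cov[B, U] = 5.4748232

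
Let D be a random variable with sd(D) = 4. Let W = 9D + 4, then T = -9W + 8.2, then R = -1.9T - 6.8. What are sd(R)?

sd(R) = 615.6

sd(W) = |9|·4 = 36.
sd(T) = |-9|·36 = 324.
sd(R) = |-1.9|·324 = 615.6.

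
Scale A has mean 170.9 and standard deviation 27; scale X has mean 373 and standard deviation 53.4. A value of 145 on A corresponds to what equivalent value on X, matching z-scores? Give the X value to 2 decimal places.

z = (145 − 170.9)/27 ≈ -0.9593.
X = 373 + z·53.4 = 373 + (145 − 170.9)·53.4/27 ≈ 321.78.

X = 321.78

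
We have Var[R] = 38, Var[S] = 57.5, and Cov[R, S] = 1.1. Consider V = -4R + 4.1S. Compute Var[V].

Var[V] = a²·Var[R] + b²·Var[S] + 2ab·Cov[R, S] with a = -4, b = 4.1.
= (-4)²·38 + 4.1²·57.5 + 2·(-4)·4.1·1.1
= 608 + 966.575 + (-36.08) = 1538.495.

Var[V] = 1538.495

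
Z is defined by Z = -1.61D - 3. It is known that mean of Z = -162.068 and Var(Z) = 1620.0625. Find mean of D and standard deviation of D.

mean of D = 98.8, standard deviation of D = 25

From Z = -1.61D - 3: mean of Z = a·mean of D + b, so mean of D = (mean of Z − b)/a = (-162.068 − (-3))/(-1.61) = 98.8.
standard deviation of Z = √1620.0625 = 40.25.
standard deviation of Z = |a|·standard deviation of D, so standard deviation of D = 40.25/|-1.61| = 25.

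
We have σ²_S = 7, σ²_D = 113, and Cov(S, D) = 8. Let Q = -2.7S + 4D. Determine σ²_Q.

σ²_Q = a²·σ²_S + b²·σ²_D + 2ab·Cov(S, D) with a = -2.7, b = 4.
= (-2.7)²·7 + 4²·113 + 2·(-2.7)·4·8
= 51.03 + 1808 + (-172.8) = 1686.23.

σ²_Q = 1686.23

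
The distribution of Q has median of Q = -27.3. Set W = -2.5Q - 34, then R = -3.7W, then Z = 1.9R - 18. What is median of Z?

median of Z = -258.7775

median of W = (-2.5)·(-27.3) + (-34) = 34.25.
median of R = (-3.7)·34.25 = -126.725.
median of Z = 1.9·(-126.725) + (-18) = -258.7775.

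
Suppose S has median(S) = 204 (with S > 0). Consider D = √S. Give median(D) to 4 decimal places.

√S is monotone on this domain, so median(D) = √(204) ≈ 14.2829.

median(D) = 14.2829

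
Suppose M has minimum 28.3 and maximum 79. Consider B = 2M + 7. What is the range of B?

Range of M = 79 − 28.3 = 50.7.
Range(B) = |a|·Range(M) = |2|·50.7 = 101.4.

Range(B) = 101.4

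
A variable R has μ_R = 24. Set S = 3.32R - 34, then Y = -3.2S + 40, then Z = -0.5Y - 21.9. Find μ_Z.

μ_Z = 31.188

μ_S = 3.32·24 + (-34) = 45.68.
μ_Y = (-3.2)·45.68 + 40 = -106.176.
μ_Z = (-0.5)·(-106.176) + (-21.9) = 31.188.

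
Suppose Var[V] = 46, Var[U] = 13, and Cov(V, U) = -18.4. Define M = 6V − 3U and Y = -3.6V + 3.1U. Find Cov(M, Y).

Cov(M, Y) = -1655.46

By bilinearity, Cov(M, Y) = ac·Var[V] + bd·Var[U] + (ad+bc)·Cov(V, U), with a=6, b=-3, c=-3.6, d=3.1.
ac·Var[V] = 6·(-3.6)·46 = -993.6
bd·Var[U] = (-3)·3.1·13 = -120.9
(ad+bc)·Cov(V, U) = (29.4)·(-18.4) = -540.96
Cov(M, Y) = -993.6 + (-120.9) + (-540.96) = -1655.46.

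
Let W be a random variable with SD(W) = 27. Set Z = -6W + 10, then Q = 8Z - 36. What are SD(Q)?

SD(Z) = |-6|·27 = 162.
SD(Q) = |8|·162 = 1296.

SD(Q) = 1296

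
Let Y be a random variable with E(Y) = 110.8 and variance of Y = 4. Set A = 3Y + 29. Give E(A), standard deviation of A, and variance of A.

E(A) = 361.4, standard deviation of A = 6, variance of A = 36

A = 3Y + 29 is linear with a = 3, b = 29.
E(A) = a·E(Y) + b = 3·110.8 + 29 = 361.4.
standard deviation of Y = √4 = 2.
standard deviation of A = |a|·standard deviation of Y = |3|·2 = 6.
variance of A = a²·variance of Y = 3²·4 = 36 (the additive constant 29 does not affect variance).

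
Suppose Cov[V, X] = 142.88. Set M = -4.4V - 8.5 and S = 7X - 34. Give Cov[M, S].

Cov[M, S] = a·c·Cov[V, X] = (-4.4)·7·142.88 = -4400.704. Additive constants drop out.

Cov[M, S] = -4400.704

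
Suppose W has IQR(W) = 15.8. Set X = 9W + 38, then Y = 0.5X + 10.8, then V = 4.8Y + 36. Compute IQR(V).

IQR(V) = 341.28

IQR(X) = |9|·15.8 = 142.2.
IQR(Y) = |0.5|·142.2 = 71.1.
IQR(V) = |4.8|·71.1 = 341.28.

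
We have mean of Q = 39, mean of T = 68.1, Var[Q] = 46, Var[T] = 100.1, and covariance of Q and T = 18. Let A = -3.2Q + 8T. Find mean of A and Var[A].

mean of A = 420, Var[A] = 5955.84

mean of A = (-3.2)·mean of Q + 8·mean of T = (-3.2)·39 + 8·68.1 = 420.
Var[A] = a²·Var[Q] + b²·Var[T] + 2ab·covariance of Q and T with a = -3.2, b = 8.
= (-3.2)²·46 + 8²·100.1 + 2·(-3.2)·8·18
= 471.04 + 6406.4 + (-921.6) = 5955.84.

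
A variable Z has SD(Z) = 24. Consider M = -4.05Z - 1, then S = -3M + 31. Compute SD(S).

SD(S) = 291.6

SD(M) = |-4.05|·24 = 97.2.
SD(S) = |-3|·97.2 = 291.6.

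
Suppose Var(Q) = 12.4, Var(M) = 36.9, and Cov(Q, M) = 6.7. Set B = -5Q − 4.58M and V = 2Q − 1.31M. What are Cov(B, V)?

Cov(B, V) = 79.90562

By bilinearity, Cov(B, V) = ac·Var(Q) + bd·Var(M) + (ad+bc)·Cov(Q, M), with a=-5, b=-4.58, c=2, d=-1.31.
ac·Var(Q) = (-5)·2·12.4 = -124
bd·Var(M) = (-4.58)·(-1.31)·36.9 = 221.39262
(ad+bc)·Cov(Q, M) = (-2.61)·6.7 = -17.487
Cov(B, V) = -124 + 221.39262 + (-17.487) = 79.90562.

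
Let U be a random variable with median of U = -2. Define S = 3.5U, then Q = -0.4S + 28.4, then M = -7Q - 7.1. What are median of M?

median of S = 3.5·(-2) = -7.
median of Q = (-0.4)·(-7) + 28.4 = 31.2.
median of M = (-7)·31.2 + (-7.1) = -225.5.

median of M = -225.5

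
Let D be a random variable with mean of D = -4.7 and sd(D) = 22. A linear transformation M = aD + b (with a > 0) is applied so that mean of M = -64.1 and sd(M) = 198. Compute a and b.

a = 9, b = -21.8

sd(M) = a·sd(D) (a > 0), so a = 198/22 = 9.
mean of M = a·mean of D + b, so b = -64.1 − 9·(-4.7) = -21.8.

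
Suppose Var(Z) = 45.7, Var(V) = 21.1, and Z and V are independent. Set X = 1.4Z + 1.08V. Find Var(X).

Var(X) = 114.18304

Var(X) = a²·Var(Z) + b²·Var(V) + 2ab·Cov[Z, V] with a = 1.4, b = 1.08.
Independence gives Cov[Z, V] = 0.
= 1.4²·45.7 + 1.08²·21.1 + 2·1.4·1.08·0
= 89.572 + 24.61104 + 0 = 114.18304.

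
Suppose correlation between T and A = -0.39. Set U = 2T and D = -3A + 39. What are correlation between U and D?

correlation between U and D = 0.39

Linear rescalings preserve |correlation|; the slopes 2 and -3 have opposite signs, so the correlation flips sign: correlation between U and D = −correlation between T and A = 0.39.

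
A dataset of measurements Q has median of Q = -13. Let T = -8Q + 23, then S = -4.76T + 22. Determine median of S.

median of S = -582.52

median of T = (-8)·(-13) + 23 = 127.
median of S = (-4.76)·127 + 22 = -582.52.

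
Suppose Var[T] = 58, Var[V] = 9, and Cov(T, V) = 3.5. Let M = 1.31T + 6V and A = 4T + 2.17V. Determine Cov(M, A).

Cov(M, A) = 515.04945

By bilinearity, Cov(M, A) = ac·Var[T] + bd·Var[V] + (ad+bc)·Cov(T, V), with a=1.31, b=6, c=4, d=2.17.
ac·Var[T] = 1.31·4·58 = 303.92
bd·Var[V] = 6·2.17·9 = 117.18
(ad+bc)·Cov(T, V) = (26.8427)·3.5 = 93.94945
Cov(M, A) = 303.92 + 117.18 + 93.94945 = 515.04945.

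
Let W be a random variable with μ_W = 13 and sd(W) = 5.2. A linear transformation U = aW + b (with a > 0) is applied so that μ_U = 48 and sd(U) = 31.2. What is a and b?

sd(U) = a·sd(W) (a > 0), so a = 31.2/5.2 = 6.
μ_U = a·μ_W + b, so b = 48 − 6·13 = -30.

a = 6, b = -30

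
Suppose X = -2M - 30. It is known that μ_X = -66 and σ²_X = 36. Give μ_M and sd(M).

From X = -2M - 30: μ_X = a·μ_M + b, so μ_M = (μ_X − b)/a = (-66 − (-30))/(-2) = 18.
sd(X) = √36 = 6.
sd(X) = |a|·sd(M), so sd(M) = 6/|-2| = 3.

μ_M = 18, sd(M) = 3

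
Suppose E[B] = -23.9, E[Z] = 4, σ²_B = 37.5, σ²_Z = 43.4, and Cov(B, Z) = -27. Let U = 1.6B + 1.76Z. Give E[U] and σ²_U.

E[U] = 1.6·E[B] + 1.76·E[Z] = 1.6·(-23.9) + 1.76·4 = -31.2.
σ²_U = a²·σ²_B + b²·σ²_Z + 2ab·Cov(B, Z) with a = 1.6, b = 1.76.
= 1.6²·37.5 + 1.76²·43.4 + 2·1.6·1.76·(-27)
= 96 + 134.43584 + (-152.064) = 78.37184.

E[U] = -31.2, σ²_U = 78.37184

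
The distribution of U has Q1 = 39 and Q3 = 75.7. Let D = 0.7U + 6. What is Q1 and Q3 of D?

Q1(D) = 33.3, Q3(D) = 58.99

a = 0.7 > 0: Q1(D) = a·Q1(U)+b = 33.3, Q3(D) = a·Q3(U)+b = 58.99.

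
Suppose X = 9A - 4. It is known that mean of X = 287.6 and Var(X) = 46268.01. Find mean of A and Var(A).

From X = 9A - 4: mean of X = a·mean of A + b, so mean of A = (mean of X − b)/a = (287.6 − (-4))/9 = 32.4.
Var(X) = a²·Var(A), so Var(A) = 46268.01/9² = 571.21.

mean of A = 32.4, Var(A) = 571.21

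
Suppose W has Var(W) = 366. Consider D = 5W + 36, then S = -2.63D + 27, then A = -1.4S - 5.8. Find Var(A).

Var(D) = 5²·366 = 9150.
Var(S) = (-2.63)²·9150 = 63289.635.
Var(A) = (-1.4)²·63289.635 = 124047.6846.

Var(A) = 124047.6846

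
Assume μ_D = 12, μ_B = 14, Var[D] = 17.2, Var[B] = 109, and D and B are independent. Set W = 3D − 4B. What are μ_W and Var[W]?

μ_W = -20, Var[W] = 1898.8

μ_W = 3·μ_D + (-4)·μ_B = 3·12 + (-4)·14 = -20.
Var[W] = a²·Var[D] + b²·Var[B] + 2ab·Cov[D, B] with a = 3, b = -4.
Independence gives Cov[D, B] = 0.
= 3²·17.2 + (-4)²·109 + 2·3·(-4)·0
= 154.8 + 1744 + 0 = 1898.8.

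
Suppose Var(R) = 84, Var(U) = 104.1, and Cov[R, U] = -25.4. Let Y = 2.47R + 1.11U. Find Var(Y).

Var(Y) = 501.45885

Var(Y) = a²·Var(R) + b²·Var(U) + 2ab·Cov[R, U] with a = 2.47, b = 1.11.
= 2.47²·84 + 1.11²·104.1 + 2·2.47·1.11·(-25.4)
= 512.4756 + 128.26161 + (-139.27836) = 501.45885.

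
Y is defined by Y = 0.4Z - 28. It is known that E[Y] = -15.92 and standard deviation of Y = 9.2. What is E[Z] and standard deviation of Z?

E[Z] = 30.2, standard deviation of Z = 23

From Y = 0.4Z - 28: E[Y] = a·E[Z] + b, so E[Z] = (E[Y] − b)/a = (-15.92 − (-28))/0.4 = 30.2.
standard deviation of Y = |a|·standard deviation of Z, so standard deviation of Z = 9.2/|0.4| = 23.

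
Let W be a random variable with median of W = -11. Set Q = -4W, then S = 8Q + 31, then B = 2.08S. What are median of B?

median of B = 796.64

median of Q = (-4)·(-11) = 44.
median of S = 8·44 + 31 = 383.
median of B = 2.08·383 = 796.64.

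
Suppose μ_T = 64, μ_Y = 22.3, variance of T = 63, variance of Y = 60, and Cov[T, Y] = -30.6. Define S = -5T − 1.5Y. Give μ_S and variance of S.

μ_S = (-5)·μ_T + (-1.5)·μ_Y = (-5)·64 + (-1.5)·22.3 = -353.45.
variance of S = a²·variance of T + b²·variance of Y + 2ab·Cov[T, Y] with a = -5, b = -1.5.
= (-5)²·63 + (-1.5)²·60 + 2·(-5)·(-1.5)·(-30.6)
= 1575 + 135 + (-459) = 1251.

μ_S = -353.45, variance of S = 1251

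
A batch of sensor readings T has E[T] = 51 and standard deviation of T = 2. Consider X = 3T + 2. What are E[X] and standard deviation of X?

E[X] = 155, standard deviation of X = 6

X = 3T + 2 is linear with a = 3, b = 2.
E[X] = a·E[T] + b = 3·51 + 2 = 155.
standard deviation of X = |a|·standard deviation of T = |3|·2 = 6.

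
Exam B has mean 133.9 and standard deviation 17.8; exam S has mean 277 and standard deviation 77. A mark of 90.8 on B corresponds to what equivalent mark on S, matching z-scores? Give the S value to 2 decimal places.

z = (90.8 − 133.9)/17.8 ≈ -2.4213.
S = 277 + z·77 = 277 + (90.8 − 133.9)·77/17.8 ≈ 90.56.

S = 90.56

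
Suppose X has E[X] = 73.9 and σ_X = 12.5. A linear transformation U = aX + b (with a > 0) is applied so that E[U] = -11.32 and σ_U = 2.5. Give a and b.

σ_U = a·σ_X (a > 0), so a = 2.5/12.5 = 0.2.
E[U] = a·E[X] + b, so b = -11.32 − 0.2·73.9 = -26.1.

a = 0.2, b = -26.1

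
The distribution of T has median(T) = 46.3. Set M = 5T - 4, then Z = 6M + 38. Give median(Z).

median(M) = 5·46.3 + (-4) = 227.5.
median(Z) = 6·227.5 + 38 = 1403.

median(Z) = 1403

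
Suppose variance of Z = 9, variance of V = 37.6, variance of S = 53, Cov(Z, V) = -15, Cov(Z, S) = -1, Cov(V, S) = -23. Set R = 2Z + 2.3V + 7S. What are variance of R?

variance of R = 1925.304

variance of R = a²·variance of Z + b²·variance of V + c²·variance of S + 2ab·Cov(Z, V) + 2ac·Cov(Z, S) + 2bc·Cov(V, S), with a = 2, b = 2.3, c = 7.
= 36 + 198.904 + 2597 + (-138) + (-28) + (-740.6)
= 1925.304.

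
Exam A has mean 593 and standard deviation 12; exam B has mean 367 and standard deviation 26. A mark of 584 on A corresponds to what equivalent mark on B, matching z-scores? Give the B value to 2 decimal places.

z = (584 − 593)/12 = -0.75.
B = 367 + z·26 = 367 + (584 − 593)·26/12 = 347.50.

B = 347.50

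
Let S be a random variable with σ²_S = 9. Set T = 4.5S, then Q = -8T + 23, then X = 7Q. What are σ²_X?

σ²_X = 571536

σ²_T = 4.5²·9 = 182.25.
σ²_Q = (-8)²·182.25 = 11664.
σ²_X = 7²·11664 = 571536.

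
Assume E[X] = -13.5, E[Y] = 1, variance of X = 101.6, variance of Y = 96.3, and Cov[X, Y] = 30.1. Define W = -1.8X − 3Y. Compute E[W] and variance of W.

E[W] = (-1.8)·E[X] + (-3)·E[Y] = (-1.8)·(-13.5) + (-3)·1 = 21.3.
variance of W = a²·variance of X + b²·variance of Y + 2ab·Cov[X, Y] with a = -1.8, b = -3.
= (-1.8)²·101.6 + (-3)²·96.3 + 2·(-1.8)·(-3)·30.1
= 329.184 + 866.7 + 325.08 = 1520.964.

E[W] = 21.3, variance of W = 1520.964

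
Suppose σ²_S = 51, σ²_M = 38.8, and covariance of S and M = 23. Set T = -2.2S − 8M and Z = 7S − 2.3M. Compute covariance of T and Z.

covariance of T and Z = -1243.1

By bilinearity, covariance of T and Z = ac·σ²_S + bd·σ²_M + (ad+bc)·covariance of S and M, with a=-2.2, b=-8, c=7, d=-2.3.
ac·σ²_S = (-2.2)·7·51 = -785.4
bd·σ²_M = (-8)·(-2.3)·38.8 = 713.92
(ad+bc)·covariance of S and M = (-50.94)·23 = -1171.62
covariance of T and Z = -785.4 + 713.92 + (-1171.62) = -1243.1.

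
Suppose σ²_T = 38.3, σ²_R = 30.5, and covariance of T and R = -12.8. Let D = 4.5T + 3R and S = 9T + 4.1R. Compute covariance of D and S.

By bilinearity, covariance of D and S = ac·σ²_T + bd·σ²_R + (ad+bc)·covariance of T and R, with a=4.5, b=3, c=9, d=4.1.
ac·σ²_T = 4.5·9·38.3 = 1551.15
bd·σ²_R = 3·4.1·30.5 = 375.15
(ad+bc)·covariance of T and R = (45.45)·(-12.8) = -581.76
covariance of D and S = 1551.15 + 375.15 + (-581.76) = 1344.54.

covariance of D and S = 1344.54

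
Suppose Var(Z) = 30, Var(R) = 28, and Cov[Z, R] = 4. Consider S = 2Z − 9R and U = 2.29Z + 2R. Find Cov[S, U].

By bilinearity, Cov[S, U] = ac·Var(Z) + bd·Var(R) + (ad+bc)·Cov[Z, R], with a=2, b=-9, c=2.29, d=2.
ac·Var(Z) = 2·2.29·30 = 137.4
bd·Var(R) = (-9)·2·28 = -504
(ad+bc)·Cov[Z, R] = (-16.61)·4 = -66.44
Cov[S, U] = 137.4 + (-504) + (-66.44) = -433.04.

Cov[S, U] = -433.04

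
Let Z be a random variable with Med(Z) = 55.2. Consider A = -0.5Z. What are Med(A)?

A linear map preserves order up to sign, so Med(A) = a·Med(Z) + b = (-0.5)·55.2 = -27.6.

Med(A) = -27.6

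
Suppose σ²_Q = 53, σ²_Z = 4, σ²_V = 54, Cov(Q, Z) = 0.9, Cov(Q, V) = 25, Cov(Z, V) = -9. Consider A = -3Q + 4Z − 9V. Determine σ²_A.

σ²_A = 6891.4

σ²_A = a²·σ²_Q + b²·σ²_Z + c²·σ²_V + 2ab·Cov(Q, Z) + 2ac·Cov(Q, V) + 2bc·Cov(Z, V), with a = -3, b = 4, c = -9.
= 477 + 64 + 4374 + (-21.6) + 1350 + 648
= 6891.4.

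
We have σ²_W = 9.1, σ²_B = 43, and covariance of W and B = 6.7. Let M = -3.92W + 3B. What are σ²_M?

σ²_M = 369.25024

σ²_M = a²·σ²_W + b²·σ²_B + 2ab·covariance of W and B with a = -3.92, b = 3.
= (-3.92)²·9.1 + 3²·43 + 2·(-3.92)·3·6.7
= 139.83424 + 387 + (-157.584) = 369.25024.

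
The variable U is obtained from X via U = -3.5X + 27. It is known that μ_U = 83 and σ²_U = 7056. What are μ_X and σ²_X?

μ_X = -16, σ²_X = 576

From U = -3.5X + 27: μ_U = a·μ_X + b, so μ_X = (μ_U − b)/a = (83 − 27)/(-3.5) = -16.
σ²_U = a²·σ²_X, so σ²_X = 7056/(-3.5)² = 576.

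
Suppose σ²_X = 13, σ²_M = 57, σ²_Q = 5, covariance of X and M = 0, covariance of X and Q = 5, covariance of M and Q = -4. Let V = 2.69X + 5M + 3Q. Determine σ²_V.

σ²_V = 1524.7693

σ²_V = a²·σ²_X + b²·σ²_M + c²·σ²_Q + 2ab·covariance of X and M + 2ac·covariance of X and Q + 2bc·covariance of M and Q, with a = 2.69, b = 5, c = 3.
= 94.0693 + 1425 + 45 + 0 + 80.7 + (-120)
= 1524.7693.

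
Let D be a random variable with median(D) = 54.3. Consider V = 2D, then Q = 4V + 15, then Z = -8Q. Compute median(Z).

median(Z) = -3595.2

median(V) = 2·54.3 = 108.6.
median(Q) = 4·108.6 + 15 = 449.4.
median(Z) = (-8)·449.4 = -3595.2.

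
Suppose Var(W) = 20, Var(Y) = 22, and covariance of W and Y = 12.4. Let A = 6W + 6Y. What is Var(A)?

Var(A) = a²·Var(W) + b²·Var(Y) + 2ab·covariance of W and Y with a = 6, b = 6.
= 6²·20 + 6²·22 + 2·6·6·12.4
= 720 + 792 + 892.8 = 2404.8.

Var(A) = 2404.8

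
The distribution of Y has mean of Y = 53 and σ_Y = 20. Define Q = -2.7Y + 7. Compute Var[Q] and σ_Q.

Q = -2.7Y + 7 is linear with a = -2.7, b = 7.
Var[Y] = 20² = 400.
Var[Q] = a²·Var[Y] = (-2.7)²·400 = 2916 (the additive constant 7 does not affect variance).
σ_Q = |a|·σ_Y = |-2.7|·20 = 54.

Var[Q] = 2916, σ_Q = 54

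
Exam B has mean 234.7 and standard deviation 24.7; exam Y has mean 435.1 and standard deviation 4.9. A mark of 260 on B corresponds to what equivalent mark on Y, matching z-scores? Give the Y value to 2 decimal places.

Y = 440.12

z = (260 − 234.7)/24.7 ≈ 1.0243.
Y = 435.1 + z·4.9 = 435.1 + (260 − 234.7)·4.9/24.7 ≈ 440.12.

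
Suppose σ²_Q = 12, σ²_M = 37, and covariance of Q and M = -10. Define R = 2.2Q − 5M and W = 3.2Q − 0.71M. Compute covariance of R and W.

covariance of R and W = 391.45

By bilinearity, covariance of R and W = ac·σ²_Q + bd·σ²_M + (ad+bc)·covariance of Q and M, with a=2.2, b=-5, c=3.2, d=-0.71.
ac·σ²_Q = 2.2·3.2·12 = 84.48
bd·σ²_M = (-5)·(-0.71)·37 = 131.35
(ad+bc)·covariance of Q and M = (-17.562)·(-10) = 175.62
covariance of R and W = 84.48 + 131.35 + 175.62 = 391.45.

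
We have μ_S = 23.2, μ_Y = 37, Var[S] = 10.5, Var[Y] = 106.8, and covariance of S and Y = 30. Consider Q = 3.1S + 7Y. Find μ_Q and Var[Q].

μ_Q = 330.92, Var[Q] = 6636.105

μ_Q = 3.1·μ_S + 7·μ_Y = 3.1·23.2 + 7·37 = 330.92.
Var[Q] = a²·Var[S] + b²·Var[Y] + 2ab·covariance of S and Y with a = 3.1, b = 7.
= 3.1²·10.5 + 7²·106.8 + 2·3.1·7·30
= 100.905 + 5233.2 + 1302 = 6636.105.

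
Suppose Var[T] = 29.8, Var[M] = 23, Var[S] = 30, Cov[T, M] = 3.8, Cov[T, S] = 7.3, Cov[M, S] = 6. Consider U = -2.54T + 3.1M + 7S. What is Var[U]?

Var[U] = 1824.25728

Var[U] = a²·Var[T] + b²·Var[M] + c²·Var[S] + 2ab·Cov[T, M] + 2ac·Cov[T, S] + 2bc·Cov[M, S], with a = -2.54, b = 3.1, c = 7.
= 192.25768 + 221.03 + 1470 + (-59.8424) + (-259.588) + 260.4
= 1824.25728.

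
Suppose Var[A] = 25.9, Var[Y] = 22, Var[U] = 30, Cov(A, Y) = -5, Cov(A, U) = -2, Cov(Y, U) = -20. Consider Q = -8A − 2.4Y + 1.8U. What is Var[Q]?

Var[Q] = 1919.92

Var[Q] = a²·Var[A] + b²·Var[Y] + c²·Var[U] + 2ab·Cov(A, Y) + 2ac·Cov(A, U) + 2bc·Cov(Y, U), with a = -8, b = -2.4, c = 1.8.
= 1657.6 + 126.72 + 97.2 + (-192) + 57.6 + 172.8
= 1919.92.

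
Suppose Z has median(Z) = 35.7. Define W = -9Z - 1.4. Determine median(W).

A linear map preserves order up to sign, so median(W) = a·median(Z) + b = (-9)·35.7 + (-1.4) = -322.7.

median(W) = -322.7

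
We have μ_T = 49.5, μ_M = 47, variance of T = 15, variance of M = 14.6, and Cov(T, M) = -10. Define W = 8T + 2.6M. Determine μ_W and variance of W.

μ_W = 8·μ_T + 2.6·μ_M = 8·49.5 + 2.6·47 = 518.2.
variance of W = a²·variance of T + b²·variance of M + 2ab·Cov(T, M) with a = 8, b = 2.6.
= 8²·15 + 2.6²·14.6 + 2·8·2.6·(-10)
= 960 + 98.696 + (-416) = 642.696.

μ_W = 518.2, variance of W = 642.696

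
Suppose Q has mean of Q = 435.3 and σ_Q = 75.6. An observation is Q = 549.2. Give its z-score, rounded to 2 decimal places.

z = 1.51

z = (Q − mean of Q) / σ_Q = (549.2 − 435.3) / 75.6 ≈ 1.51.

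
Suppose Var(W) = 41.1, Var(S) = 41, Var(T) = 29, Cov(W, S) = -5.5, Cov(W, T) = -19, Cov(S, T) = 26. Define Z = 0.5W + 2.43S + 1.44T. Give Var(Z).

Var(Z) = 453.7437

Var(Z) = a²·Var(W) + b²·Var(S) + c²·Var(T) + 2ab·Cov(W, S) + 2ac·Cov(W, T) + 2bc·Cov(S, T), with a = 0.5, b = 2.43, c = 1.44.
= 10.275 + 242.1009 + 60.1344 + (-13.365) + (-27.36) + 181.9584
= 453.7437.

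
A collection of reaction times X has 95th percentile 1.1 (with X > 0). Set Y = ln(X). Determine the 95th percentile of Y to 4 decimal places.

95th percentile of Y = 0.0953

ln(X) is increasing, so P_{95}(Y) = g(P_{95}(X)) ≈ 0.0953.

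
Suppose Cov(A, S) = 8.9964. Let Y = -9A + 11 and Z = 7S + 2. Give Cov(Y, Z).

Cov(Y, Z) = -566.7732

Cov(Y, Z) = a·c·Cov(A, S) = (-9)·7·8.9964 = -566.7732. Additive constants drop out.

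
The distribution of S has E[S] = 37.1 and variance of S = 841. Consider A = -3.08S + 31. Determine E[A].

A = -3.08S + 31 is linear with a = -3.08, b = 31.
E[A] = a·E[S] + b = (-3.08)·37.1 + 31 = -83.268.

E[A] = -83.268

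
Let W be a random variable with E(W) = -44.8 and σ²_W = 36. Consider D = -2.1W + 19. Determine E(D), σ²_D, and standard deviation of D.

E(D) = 113.08, σ²_D = 158.76, standard deviation of D = 12.6

D = -2.1W + 19 is linear with a = -2.1, b = 19.
E(D) = a·E(W) + b = (-2.1)·(-44.8) + 19 = 113.08.
σ²_D = a²·σ²_W = (-2.1)²·36 = 158.76 (the additive constant 19 does not affect variance).
standard deviation of W = √36 = 6.
standard deviation of D = |a|·standard deviation of W = |-2.1|·6 = 12.6.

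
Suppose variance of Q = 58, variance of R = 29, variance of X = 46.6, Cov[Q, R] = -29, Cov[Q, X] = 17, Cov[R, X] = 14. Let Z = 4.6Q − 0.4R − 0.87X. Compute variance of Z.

variance of Z = a²·variance of Q + b²·variance of R + c²·variance of X + 2ab·Cov[Q, R] + 2ac·Cov[Q, X] + 2bc·Cov[R, X], with a = 4.6, b = -0.4, c = -0.87.
= 1227.28 + 4.64 + 35.27154 + 106.72 + (-136.068) + 9.744
= 1247.58754.

variance of Z = 1247.58754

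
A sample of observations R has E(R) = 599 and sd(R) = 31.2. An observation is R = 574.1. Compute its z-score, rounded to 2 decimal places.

z = -0.80

z = (R − E(R)) / sd(R) = (574.1 − 599) / 31.2 ≈ -0.80.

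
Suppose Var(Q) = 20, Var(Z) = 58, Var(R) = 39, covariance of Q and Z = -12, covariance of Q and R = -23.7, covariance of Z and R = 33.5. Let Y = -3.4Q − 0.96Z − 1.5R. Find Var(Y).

Var(Y) = a²·Var(Q) + b²·Var(Z) + c²·Var(R) + 2ab·covariance of Q and Z + 2ac·covariance of Q and R + 2bc·covariance of Z and R, with a = -3.4, b = -0.96, c = -1.5.
= 231.2 + 53.4528 + 87.75 + (-78.336) + (-241.74) + 96.48
= 148.8068.

Var(Y) = 148.8068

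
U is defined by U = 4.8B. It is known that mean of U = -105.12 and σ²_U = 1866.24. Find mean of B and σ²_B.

mean of B = -21.9, σ²_B = 81

From U = 4.8B: mean of U = a·mean of B + b, so mean of B = (mean of U − b)/a = (-105.12 − 0)/4.8 = -21.9.
σ²_U = a²·σ²_B, so σ²_B = 1866.24/4.8² = 81.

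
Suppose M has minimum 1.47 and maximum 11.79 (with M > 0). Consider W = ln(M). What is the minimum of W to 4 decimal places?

ln(M) is increasing on this domain, so min(W) comes from min(M) = 1.47: min(W) = ln(1.47) ≈ 0.3853.

min(W) = 0.3853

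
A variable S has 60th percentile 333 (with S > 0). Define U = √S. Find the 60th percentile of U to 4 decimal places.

√S is increasing, so P_{60}(U) = g(P_{60}(S)) ≈ 18.2483.

60th percentile of U = 18.2483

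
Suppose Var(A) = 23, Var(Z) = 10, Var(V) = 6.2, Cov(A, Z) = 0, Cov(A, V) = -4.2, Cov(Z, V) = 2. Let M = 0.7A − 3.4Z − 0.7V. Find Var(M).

Var(M) = 143.544

Var(M) = a²·Var(A) + b²·Var(Z) + c²·Var(V) + 2ab·Cov(A, Z) + 2ac·Cov(A, V) + 2bc·Cov(Z, V), with a = 0.7, b = -3.4, c = -0.7.
= 11.27 + 115.6 + 3.038 + 0 + 4.116 + 9.52
= 143.544.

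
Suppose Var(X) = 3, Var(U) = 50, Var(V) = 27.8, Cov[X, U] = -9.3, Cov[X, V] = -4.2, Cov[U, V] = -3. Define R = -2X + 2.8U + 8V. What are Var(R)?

Var(R) = 2287.36

Var(R) = a²·Var(X) + b²·Var(U) + c²·Var(V) + 2ab·Cov[X, U] + 2ac·Cov[X, V] + 2bc·Cov[U, V], with a = -2, b = 2.8, c = 8.
= 12 + 392 + 1779.2 + 104.16 + 134.4 + (-134.4)
= 2287.36.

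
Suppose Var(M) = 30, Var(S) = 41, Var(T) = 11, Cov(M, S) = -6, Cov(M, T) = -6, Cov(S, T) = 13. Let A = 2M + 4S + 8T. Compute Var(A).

Var(A) = a²·Var(M) + b²·Var(S) + c²·Var(T) + 2ab·Cov(M, S) + 2ac·Cov(M, T) + 2bc·Cov(S, T), with a = 2, b = 4, c = 8.
= 120 + 656 + 704 + (-96) + (-192) + 832
= 2024.

Var(A) = 2024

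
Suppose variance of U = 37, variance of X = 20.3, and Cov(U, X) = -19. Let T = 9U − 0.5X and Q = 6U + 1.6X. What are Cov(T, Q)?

Cov(T, Q) = 1765.16

By bilinearity, Cov(T, Q) = ac·variance of U + bd·variance of X + (ad+bc)·Cov(U, X), with a=9, b=-0.5, c=6, d=1.6.
ac·variance of U = 9·6·37 = 1998
bd·variance of X = (-0.5)·1.6·20.3 = -16.24
(ad+bc)·Cov(U, X) = (11.4)·(-19) = -216.6
Cov(T, Q) = 1998 + (-16.24) + (-216.6) = 1765.16.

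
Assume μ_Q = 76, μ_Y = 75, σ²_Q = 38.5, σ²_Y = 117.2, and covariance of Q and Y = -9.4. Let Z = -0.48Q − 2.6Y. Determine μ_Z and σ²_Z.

μ_Z = -231.48, σ²_Z = 777.68

μ_Z = (-0.48)·μ_Q + (-2.6)·μ_Y = (-0.48)·76 + (-2.6)·75 = -231.48.
σ²_Z = a²·σ²_Q + b²·σ²_Y + 2ab·covariance of Q and Y with a = -0.48, b = -2.6.
= (-0.48)²·38.5 + (-2.6)²·117.2 + 2·(-0.48)·(-2.6)·(-9.4)
= 8.8704 + 792.272 + (-23.4624) = 777.68.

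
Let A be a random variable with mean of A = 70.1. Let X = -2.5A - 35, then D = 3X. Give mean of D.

mean of D = -630.75

mean of X = (-2.5)·70.1 + (-35) = -210.25.
mean of D = 3·(-210.25) = -630.75.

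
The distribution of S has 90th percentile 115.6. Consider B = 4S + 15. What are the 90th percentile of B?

Since a = 4 > 0 the transformation is increasing, so the 90th percentile of B = a·(P_{90} of S) + b = 4·115.6 + 15 = 477.4.

90th percentile of B = 477.4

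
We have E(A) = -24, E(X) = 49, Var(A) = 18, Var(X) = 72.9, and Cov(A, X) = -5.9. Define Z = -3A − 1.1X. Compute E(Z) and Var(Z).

E(Z) = (-3)·E(A) + (-1.1)·E(X) = (-3)·(-24) + (-1.1)·49 = 18.1.
Var(Z) = a²·Var(A) + b²·Var(X) + 2ab·Cov(A, X) with a = -3, b = -1.1.
= (-3)²·18 + (-1.1)²·72.9 + 2·(-3)·(-1.1)·(-5.9)
= 162 + 88.209 + (-38.94) = 211.269.

E(Z) = 18.1, Var(Z) = 211.269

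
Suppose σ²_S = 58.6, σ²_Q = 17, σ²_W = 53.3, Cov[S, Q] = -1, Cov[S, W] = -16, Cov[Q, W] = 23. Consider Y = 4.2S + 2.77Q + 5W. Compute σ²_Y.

σ²_Y = a²·σ²_S + b²·σ²_Q + c²·σ²_W + 2ab·Cov[S, Q] + 2ac·Cov[S, W] + 2bc·Cov[Q, W], with a = 4.2, b = 2.77, c = 5.
= 1033.704 + 130.4393 + 1332.5 + (-23.268) + (-672) + 637.1
= 2438.4753.

σ²_Y = 2438.4753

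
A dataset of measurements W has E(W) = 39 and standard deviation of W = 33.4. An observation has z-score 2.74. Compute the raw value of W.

W = 130.516

W = E(W) + z·standard deviation of W = 39 + 2.74·33.4 = 130.516.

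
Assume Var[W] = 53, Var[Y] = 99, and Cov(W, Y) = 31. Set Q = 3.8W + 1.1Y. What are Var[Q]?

Var[Q] = 1144.27

Var[Q] = a²·Var[W] + b²·Var[Y] + 2ab·Cov(W, Y) with a = 3.8, b = 1.1.
= 3.8²·53 + 1.1²·99 + 2·3.8·1.1·31
= 765.32 + 119.79 + 259.16 = 1144.27.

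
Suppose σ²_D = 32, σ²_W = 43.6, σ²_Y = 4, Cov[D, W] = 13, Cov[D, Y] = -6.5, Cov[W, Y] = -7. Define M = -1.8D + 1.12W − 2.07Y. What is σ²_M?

σ²_M = a²·σ²_D + b²·σ²_W + c²·σ²_Y + 2ab·Cov[D, W] + 2ac·Cov[D, Y] + 2bc·Cov[W, Y], with a = -1.8, b = 1.12, c = -2.07.
= 103.68 + 54.69184 + 17.1396 + (-52.416) + (-48.438) + 32.4576
= 107.11504.

σ²_M = 107.11504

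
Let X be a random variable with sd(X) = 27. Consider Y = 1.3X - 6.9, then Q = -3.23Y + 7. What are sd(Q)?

sd(Q) = 113.373

sd(Y) = |1.3|·27 = 35.1.
sd(Q) = |-3.23|·35.1 = 113.373.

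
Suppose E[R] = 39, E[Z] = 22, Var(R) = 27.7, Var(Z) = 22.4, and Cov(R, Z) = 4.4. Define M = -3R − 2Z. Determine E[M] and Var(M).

E[M] = (-3)·E[R] + (-2)·E[Z] = (-3)·39 + (-2)·22 = -161.
Var(M) = a²·Var(R) + b²·Var(Z) + 2ab·Cov(R, Z) with a = -3, b = -2.
= (-3)²·27.7 + (-2)²·22.4 + 2·(-3)·(-2)·4.4
= 249.3 + 89.6 + 52.8 = 391.7.

E[M] = -161, Var(M) = 391.7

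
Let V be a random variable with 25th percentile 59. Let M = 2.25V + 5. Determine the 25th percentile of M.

25th percentile of M = 137.75

Since a = 2.25 > 0 the transformation is increasing, so the 25th percentile of M = a·(P_{25} of V) + b = 2.25·59 + 5 = 137.75.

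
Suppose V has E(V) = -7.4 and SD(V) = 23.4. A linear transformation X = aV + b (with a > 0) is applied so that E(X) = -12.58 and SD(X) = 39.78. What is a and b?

a = 1.7, b = 0

SD(X) = a·SD(V) (a > 0), so a = 39.78/23.4 = 1.7.
E(X) = a·E(V) + b, so b = -12.58 − 1.7·(-7.4) = 0.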